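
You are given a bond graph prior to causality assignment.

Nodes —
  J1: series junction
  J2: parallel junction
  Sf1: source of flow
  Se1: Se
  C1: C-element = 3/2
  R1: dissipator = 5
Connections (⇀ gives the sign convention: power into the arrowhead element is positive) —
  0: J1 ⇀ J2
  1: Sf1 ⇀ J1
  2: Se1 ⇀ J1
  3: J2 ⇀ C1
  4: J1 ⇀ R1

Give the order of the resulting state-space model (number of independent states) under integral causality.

bond 1 |Sf1  (Sf1 fixes flow; stroke at Sf1)
bond 2 |J1  (Se1 (Se) sets effort on bond)
bond 0 |J1  (1-jn J1 has f-setter on 1)
bond 4 |J1  (common-f at J1 fixed by 1)
bond 3 |J2  (J2: last free bond brings effort in)

1  (C1 all integral)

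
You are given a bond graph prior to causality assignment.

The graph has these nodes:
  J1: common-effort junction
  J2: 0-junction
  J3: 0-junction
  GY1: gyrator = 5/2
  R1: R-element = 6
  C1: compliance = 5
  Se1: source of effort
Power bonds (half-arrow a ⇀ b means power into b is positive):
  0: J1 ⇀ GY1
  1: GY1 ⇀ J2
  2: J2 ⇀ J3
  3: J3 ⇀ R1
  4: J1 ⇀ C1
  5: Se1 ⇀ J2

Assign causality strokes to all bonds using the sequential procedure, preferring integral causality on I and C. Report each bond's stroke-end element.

b0 |GY1
b1 |GY1
b2 |J3
b3 |R1
b4 |J1
b5 |J2

b5 stroke→J2  (source Se1 imposes e)
b1 stroke→GY1  (0-jn J2 has e-setter on 5)
b2 stroke→J3  (J2 effort already set via bond 5)
b3 stroke→R1  (common-e at J3 fixed by 2)
b0 stroke→GY1  (through GY1, causality inverts; strokes same side of GY1)
b4 stroke→J1  (closing 0-jn rule on J1)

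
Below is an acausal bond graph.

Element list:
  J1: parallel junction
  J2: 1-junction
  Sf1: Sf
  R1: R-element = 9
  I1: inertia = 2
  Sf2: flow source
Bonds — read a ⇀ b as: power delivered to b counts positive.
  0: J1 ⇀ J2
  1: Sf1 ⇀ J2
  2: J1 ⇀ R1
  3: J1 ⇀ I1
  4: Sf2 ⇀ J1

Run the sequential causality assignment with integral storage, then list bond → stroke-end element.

b0 →J2
b1 →Sf1
b2 →J1
b3 →I1
b4 →Sf2

β1 |Sf1  (Sf1 fixes flow; stroke at Sf1)
β4 |Sf2  (Sf2 (Sf) sets flow on bond)
β0 |J2  (common-f at J2 fixed by 1)
β3 |I1  (prefer integral on I1)
β2 |J1  (closing 0-jn rule on J1)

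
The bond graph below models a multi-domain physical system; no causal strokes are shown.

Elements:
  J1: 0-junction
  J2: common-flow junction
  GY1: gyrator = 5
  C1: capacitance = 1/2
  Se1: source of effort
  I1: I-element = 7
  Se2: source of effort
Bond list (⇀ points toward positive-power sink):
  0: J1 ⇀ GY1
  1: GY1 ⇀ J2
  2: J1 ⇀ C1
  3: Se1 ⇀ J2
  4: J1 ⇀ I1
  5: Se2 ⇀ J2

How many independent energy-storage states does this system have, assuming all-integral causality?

β3 stroke→J2  (source Se1 imposes e)
β5 stroke→J2  (Se2 (Se) sets effort on bond)
β1 stroke→GY1  (only one flow-in slot at J2)
β0 stroke→GY1  (GY GY1: same side as bond 1)
β2 stroke→J1  (C1 integral (e out))
β4 stroke→I1  (0-jn J1 has e-setter on 2)

2  (C1, I1 all integral)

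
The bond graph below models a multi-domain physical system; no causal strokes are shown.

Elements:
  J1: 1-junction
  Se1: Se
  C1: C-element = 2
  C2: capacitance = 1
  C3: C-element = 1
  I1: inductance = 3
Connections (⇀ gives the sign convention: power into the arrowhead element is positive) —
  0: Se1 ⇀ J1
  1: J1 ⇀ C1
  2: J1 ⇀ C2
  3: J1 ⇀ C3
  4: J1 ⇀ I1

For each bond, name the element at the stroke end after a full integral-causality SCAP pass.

b0 stroke→J1  (Se1 fixes effort; stroke away)
b1 stroke→J1  (C1: C, integral causality)
b2 stroke→J1  (prefer integral on C2)
b3 stroke→J1  (prefer integral on C3)
b4 stroke→I1  (J1 needs exactly one f-in)

bond 0 |J1
bond 1 |J1
bond 2 |J1
bond 3 |J1
bond 4 |I1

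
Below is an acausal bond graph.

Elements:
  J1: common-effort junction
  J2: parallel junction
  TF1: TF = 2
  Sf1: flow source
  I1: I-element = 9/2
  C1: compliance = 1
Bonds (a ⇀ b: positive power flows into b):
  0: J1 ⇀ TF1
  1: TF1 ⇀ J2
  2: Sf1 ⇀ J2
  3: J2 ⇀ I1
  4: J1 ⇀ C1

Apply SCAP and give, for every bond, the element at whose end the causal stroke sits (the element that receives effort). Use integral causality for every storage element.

b2 |Sf1  (Sf1: flow source, stroke at near end)
b3 |I1  (I1 integral (f out))
b1 |J2  (closing 0-jn rule on J2)
b0 |TF1  (through TF1, causality passes straight; one stroke at TF1)
b4 |J1  (closing 0-jn rule on J1)

#0 stroke at TF1
#1 stroke at J2
#2 stroke at Sf1
#3 stroke at I1
#4 stroke at J1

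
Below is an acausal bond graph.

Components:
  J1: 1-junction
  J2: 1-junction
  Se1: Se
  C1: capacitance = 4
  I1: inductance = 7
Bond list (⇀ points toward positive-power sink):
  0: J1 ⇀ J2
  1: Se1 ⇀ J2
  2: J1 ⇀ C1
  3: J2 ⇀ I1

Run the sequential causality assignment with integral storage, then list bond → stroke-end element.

#1 →J2  (Se1 (Se) sets effort on bond)
#2 →J1  (C1 integral (e out))
#0 →J2  (closing 1-jn rule on J1)
#3 →I1  (J2 needs exactly one f-in)

b0 stroke at J2
b1 stroke at J2
b2 stroke at J1
b3 stroke at I1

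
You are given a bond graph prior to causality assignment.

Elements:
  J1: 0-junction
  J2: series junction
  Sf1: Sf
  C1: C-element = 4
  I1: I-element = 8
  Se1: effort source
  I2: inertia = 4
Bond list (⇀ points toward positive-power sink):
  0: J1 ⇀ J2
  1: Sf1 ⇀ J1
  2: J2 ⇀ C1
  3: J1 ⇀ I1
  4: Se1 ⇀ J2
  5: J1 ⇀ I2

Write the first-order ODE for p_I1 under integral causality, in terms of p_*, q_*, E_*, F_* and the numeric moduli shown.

#1 stroke at Sf1  (source Sf1 imposes f)
#4 stroke at J2  (source Se1 imposes e)
#2 stroke at J2  (prefer integral on C1)
#0 stroke at J1  (only one flow-in slot at J2)
#3 stroke at I1  (0-jn J1 has e-setter on 0)
#5 stroke at I2  (common-e at J1 fixed by 0)

dp_I1/dt = -E_Se1 + q_C1/4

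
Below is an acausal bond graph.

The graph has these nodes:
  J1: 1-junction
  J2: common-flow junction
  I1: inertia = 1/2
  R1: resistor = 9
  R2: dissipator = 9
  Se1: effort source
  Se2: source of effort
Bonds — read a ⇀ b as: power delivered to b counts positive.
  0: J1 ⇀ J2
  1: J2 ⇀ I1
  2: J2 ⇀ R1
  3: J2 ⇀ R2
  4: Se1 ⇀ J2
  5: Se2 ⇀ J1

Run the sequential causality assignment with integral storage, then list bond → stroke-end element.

#4 →J2  (Se1 (Se) sets effort on bond)
#5 →J1  (Se2: effort source, stroke at far end)
#0 →J2  (J1 needs exactly one f-in)
#1 →I1  (I1: I, integral causality)
#2 →J2  (common-f at J2 fixed by 1)
#3 →J2  (J2: bond 1 brought flow, rest push out)

bond 0 |J2
bond 1 |I1
bond 2 |J2
bond 3 |J2
bond 4 |J2
bond 5 |J1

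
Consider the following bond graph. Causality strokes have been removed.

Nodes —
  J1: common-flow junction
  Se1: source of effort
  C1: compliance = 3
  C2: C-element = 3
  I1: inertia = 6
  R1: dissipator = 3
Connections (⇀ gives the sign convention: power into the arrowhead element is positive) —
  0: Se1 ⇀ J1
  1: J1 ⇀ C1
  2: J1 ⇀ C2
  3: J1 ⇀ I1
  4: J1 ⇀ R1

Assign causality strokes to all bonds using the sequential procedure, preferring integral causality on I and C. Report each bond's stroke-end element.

#0 stroke→J1
#1 stroke→J1
#2 stroke→J1
#3 stroke→I1
#4 stroke→J1

β0 →J1  (source Se1 imposes e)
β1 →J1  (C1: C, integral causality)
β2 →J1  (C2 outputs effort q/C2)
β3 →I1  (I1: I, integral causality)
β4 →J1  (J1: bond 3 brought flow, rest push out)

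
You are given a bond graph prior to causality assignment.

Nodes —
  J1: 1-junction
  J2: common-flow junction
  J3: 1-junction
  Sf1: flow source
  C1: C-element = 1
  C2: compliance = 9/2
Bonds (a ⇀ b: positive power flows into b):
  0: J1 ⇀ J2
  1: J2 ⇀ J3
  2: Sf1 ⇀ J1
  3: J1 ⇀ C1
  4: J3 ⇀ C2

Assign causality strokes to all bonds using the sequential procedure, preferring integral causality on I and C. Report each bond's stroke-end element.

β2 |Sf1  (source Sf1 imposes f)
β0 |J1  (J1 flow already set via bond 2)
β3 |J1  (J1: bond 2 brought flow, rest push out)
β1 |J2  (1-jn J2 has f-setter on 0)
β4 |J3  (J3 flow already set via bond 1)

#0 →J1
#1 →J2
#2 →Sf1
#3 →J1
#4 →J3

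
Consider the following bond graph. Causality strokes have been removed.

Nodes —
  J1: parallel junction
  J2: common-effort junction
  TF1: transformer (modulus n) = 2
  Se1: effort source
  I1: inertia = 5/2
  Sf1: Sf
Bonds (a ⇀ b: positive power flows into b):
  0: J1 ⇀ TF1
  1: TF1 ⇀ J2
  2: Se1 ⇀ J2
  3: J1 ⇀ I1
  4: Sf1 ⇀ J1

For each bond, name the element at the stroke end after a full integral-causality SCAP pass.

b2 stroke→J2  (Se1: effort source, stroke at far end)
b4 stroke→Sf1  (Sf1 fixes flow; stroke at Sf1)
b1 stroke→TF1  (J2 effort already set via bond 2)
b0 stroke→J1  (TF TF1: opposite of bond 1)
b3 stroke→I1  (J1 effort already set via bond 0)

bond 0 stroke→J1
bond 1 stroke→TF1
bond 2 stroke→J2
bond 3 stroke→I1
bond 4 stroke→Sf1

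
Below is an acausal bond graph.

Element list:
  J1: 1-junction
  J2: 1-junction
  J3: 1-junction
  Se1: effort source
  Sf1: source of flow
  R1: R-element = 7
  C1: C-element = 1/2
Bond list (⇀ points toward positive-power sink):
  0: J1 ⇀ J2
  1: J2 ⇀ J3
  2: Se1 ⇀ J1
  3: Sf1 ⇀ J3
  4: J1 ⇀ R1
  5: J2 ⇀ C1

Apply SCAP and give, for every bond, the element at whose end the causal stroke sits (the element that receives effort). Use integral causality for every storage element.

#0 |J2
#1 |J3
#2 |J1
#3 |Sf1
#4 |J1
#5 |J2

bond 2 stroke at J1  (source Se1 imposes e)
bond 3 stroke at Sf1  (source Sf1 imposes f)
bond 1 stroke at J3  (J3 flow already set via bond 3)
bond 0 stroke at J2  (J2: bond 1 brought flow, rest push out)
bond 5 stroke at J2  (common-f at J2 fixed by 1)
bond 4 stroke at J1  (J1 flow already set via bond 0)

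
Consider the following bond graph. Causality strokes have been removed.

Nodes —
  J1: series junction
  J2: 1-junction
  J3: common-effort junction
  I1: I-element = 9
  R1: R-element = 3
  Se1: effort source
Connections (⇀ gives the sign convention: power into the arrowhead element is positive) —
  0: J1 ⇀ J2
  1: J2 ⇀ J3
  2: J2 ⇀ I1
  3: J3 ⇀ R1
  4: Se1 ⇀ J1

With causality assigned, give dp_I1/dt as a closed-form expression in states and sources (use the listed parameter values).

bond 4 stroke→J1  (Se1: effort source, stroke at far end)
bond 0 stroke→J2  (closing 1-jn rule on J1)
bond 2 stroke→I1  (I1 outputs flow p/I1)
bond 1 stroke→J2  (common-f at J2 fixed by 2)
bond 3 stroke→J3  (J3 needs exactly one e-in)

dp_I1/dt = E_Se1 - p_I1/3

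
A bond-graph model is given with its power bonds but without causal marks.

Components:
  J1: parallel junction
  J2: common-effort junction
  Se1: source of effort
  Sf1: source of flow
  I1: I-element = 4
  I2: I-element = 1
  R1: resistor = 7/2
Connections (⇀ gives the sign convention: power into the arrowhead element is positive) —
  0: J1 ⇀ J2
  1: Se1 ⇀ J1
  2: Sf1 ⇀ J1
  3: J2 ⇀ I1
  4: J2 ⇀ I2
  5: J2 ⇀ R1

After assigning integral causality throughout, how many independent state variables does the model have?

b1 →J1  (Se1: effort source, stroke at far end)
b2 →Sf1  (Sf1: flow source, stroke at near end)
b0 →J2  (0-jn J1 has e-setter on 1)
b3 →I1  (0-jn J2 has e-setter on 0)
b4 →I2  (0-jn J2 has e-setter on 0)
b5 →R1  (0-jn J2 has e-setter on 0)

2  (I1, I2 all integral)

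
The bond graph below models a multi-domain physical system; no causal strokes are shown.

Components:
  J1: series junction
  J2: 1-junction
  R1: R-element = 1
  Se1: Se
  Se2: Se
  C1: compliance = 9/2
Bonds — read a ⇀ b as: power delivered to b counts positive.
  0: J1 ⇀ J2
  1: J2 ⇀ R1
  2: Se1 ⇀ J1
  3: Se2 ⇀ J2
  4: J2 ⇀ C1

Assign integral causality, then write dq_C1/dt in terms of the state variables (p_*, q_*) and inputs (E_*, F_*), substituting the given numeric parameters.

bond 2 |J1  (Se1 fixes effort; stroke away)
bond 3 |J2  (source Se2 imposes e)
bond 0 |J2  (closing 1-jn rule on J1)
bond 4 |J2  (C1: C, integral causality)
bond 1 |R1  (J2: last free bond brings flow in)

dq_C1/dt = E_Se1 + E_Se2 - 2*q_C1/9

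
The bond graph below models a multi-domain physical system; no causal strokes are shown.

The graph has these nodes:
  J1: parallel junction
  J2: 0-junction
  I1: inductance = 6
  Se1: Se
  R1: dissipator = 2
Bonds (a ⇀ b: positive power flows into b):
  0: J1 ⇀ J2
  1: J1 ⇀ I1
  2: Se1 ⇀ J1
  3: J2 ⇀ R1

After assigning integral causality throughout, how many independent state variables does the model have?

1  (I1 all integral)

#2 stroke at J1  (Se1: effort source, stroke at far end)
#0 stroke at J2  (0-jn J1 has e-setter on 2)
#1 stroke at I1  (J1: bond 2 brought effort, rest push out)
#3 stroke at R1  (J2 effort already set via bond 0)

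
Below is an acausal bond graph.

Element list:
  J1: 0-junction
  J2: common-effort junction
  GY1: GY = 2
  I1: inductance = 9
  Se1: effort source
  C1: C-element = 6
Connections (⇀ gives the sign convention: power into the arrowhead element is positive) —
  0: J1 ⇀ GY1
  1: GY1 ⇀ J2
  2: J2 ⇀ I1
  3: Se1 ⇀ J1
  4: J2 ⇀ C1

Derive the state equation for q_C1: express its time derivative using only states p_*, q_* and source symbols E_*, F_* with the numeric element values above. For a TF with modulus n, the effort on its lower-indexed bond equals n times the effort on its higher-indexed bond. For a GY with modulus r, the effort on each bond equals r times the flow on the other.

dq_C1/dt = E_Se1/2 - p_I1/9

β3 stroke at J1  (Se1 (Se) sets effort on bond)
β0 stroke at GY1  (common-e at J1 fixed by 3)
β1 stroke at GY1  (GY1 both-in/both-out from 0)
β2 stroke at I1  (I1: I, integral causality)
β4 stroke at J2  (J2: last free bond brings effort in)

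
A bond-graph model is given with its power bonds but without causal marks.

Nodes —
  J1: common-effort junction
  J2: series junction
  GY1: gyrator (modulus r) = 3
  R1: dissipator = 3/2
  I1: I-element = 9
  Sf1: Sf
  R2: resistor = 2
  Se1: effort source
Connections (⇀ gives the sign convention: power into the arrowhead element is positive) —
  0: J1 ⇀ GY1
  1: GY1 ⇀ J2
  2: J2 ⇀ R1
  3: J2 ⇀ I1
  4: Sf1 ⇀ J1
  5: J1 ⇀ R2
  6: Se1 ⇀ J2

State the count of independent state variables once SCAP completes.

1  (I1 all integral)

b4 →Sf1  (Sf1 fixes flow; stroke at Sf1)
b6 →J2  (Se1 (Se) sets effort on bond)
b3 →I1  (prefer integral on I1)
b1 →J2  (common-f at J2 fixed by 3)
b2 →J2  (1-jn J2 has f-setter on 3)
b0 →J1  (through GY1, causality inverts; strokes same side of GY1)
b5 →R2  (common-e at J1 fixed by 0)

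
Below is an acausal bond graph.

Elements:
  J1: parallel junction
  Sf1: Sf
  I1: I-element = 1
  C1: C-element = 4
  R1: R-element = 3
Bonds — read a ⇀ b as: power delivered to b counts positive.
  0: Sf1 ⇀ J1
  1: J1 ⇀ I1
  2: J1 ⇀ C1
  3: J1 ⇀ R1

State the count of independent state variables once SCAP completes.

2  (C1, I1 all integral)

b0 stroke at Sf1  (Sf1 (Sf) sets flow on bond)
b1 stroke at I1  (I1 integral (f out))
b2 stroke at J1  (prefer integral on C1)
b3 stroke at R1  (0-jn J1 has e-setter on 2)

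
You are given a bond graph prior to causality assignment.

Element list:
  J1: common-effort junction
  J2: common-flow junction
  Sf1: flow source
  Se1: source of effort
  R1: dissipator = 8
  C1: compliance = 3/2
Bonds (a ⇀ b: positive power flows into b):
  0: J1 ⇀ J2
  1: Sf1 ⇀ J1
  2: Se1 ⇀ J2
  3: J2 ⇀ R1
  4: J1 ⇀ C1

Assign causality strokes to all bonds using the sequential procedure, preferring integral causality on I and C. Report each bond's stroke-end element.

β0 stroke→J2
β1 stroke→Sf1
β2 stroke→J2
β3 stroke→R1
β4 stroke→J1

β1 →Sf1  (source Sf1 imposes f)
β2 →J2  (Se1: effort source, stroke at far end)
β4 →J1  (C1 outputs effort q/C1)
β0 →J2  (0-jn J1 has e-setter on 4)
β3 →R1  (only one flow-in slot at J2)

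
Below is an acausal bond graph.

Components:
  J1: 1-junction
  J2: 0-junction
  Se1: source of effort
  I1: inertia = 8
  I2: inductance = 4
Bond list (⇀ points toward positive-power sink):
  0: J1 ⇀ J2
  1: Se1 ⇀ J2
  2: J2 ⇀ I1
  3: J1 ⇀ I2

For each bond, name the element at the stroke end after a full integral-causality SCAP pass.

b0 stroke→J1
b1 stroke→J2
b2 stroke→I1
b3 stroke→I2

b1 stroke→J2  (source Se1 imposes e)
b0 stroke→J1  (common-e at J2 fixed by 1)
b2 stroke→I1  (J2 effort already set via bond 1)
b3 stroke→I2  (closing 1-jn rule on J1)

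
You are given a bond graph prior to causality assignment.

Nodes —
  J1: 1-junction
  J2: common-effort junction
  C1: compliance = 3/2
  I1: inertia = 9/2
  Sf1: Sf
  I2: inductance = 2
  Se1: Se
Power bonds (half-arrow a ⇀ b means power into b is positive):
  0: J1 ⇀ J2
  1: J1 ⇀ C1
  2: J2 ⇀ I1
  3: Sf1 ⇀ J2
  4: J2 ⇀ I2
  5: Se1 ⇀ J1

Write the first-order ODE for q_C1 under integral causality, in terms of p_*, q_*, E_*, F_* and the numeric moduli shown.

dq_C1/dt = -F_Sf1 + 2*p_I1/9 + p_I2/2

β3 stroke at Sf1  (source Sf1 imposes f)
β5 stroke at J1  (Se1 (Se) sets effort on bond)
β1 stroke at J1  (C1 integral (e out))
β0 stroke at J2  (only one flow-in slot at J1)
β2 stroke at I1  (0-jn J2 has e-setter on 0)
β4 stroke at I2  (0-jn J2 has e-setter on 0)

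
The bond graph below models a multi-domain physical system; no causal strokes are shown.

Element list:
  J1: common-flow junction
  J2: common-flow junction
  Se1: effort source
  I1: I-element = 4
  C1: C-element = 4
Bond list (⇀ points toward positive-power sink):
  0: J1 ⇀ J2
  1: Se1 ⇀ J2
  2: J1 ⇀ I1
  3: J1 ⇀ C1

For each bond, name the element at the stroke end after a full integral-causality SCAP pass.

b0 stroke at J1
b1 stroke at J2
b2 stroke at I1
b3 stroke at J1

bond 1 stroke at J2  (source Se1 imposes e)
bond 0 stroke at J1  (J2 needs exactly one f-in)
bond 2 stroke at I1  (prefer integral on I1)
bond 3 stroke at J1  (J1 flow already set via bond 2)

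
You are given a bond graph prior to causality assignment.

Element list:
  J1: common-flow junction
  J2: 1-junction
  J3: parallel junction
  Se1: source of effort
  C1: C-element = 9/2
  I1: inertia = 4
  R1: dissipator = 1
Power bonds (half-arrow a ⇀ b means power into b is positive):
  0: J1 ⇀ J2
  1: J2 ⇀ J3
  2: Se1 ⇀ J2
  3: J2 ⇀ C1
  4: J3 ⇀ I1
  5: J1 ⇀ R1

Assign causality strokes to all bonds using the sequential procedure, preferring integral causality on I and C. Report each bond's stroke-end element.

β2 stroke→J2  (source Se1 imposes e)
β3 stroke→J2  (prefer integral on C1)
β4 stroke→I1  (prefer integral on I1)
β1 stroke→J3  (J3: last free bond brings effort in)
β0 stroke→J2  (J2: bond 1 brought flow, rest push out)
β5 stroke→J1  (common-f at J1 fixed by 0)

bond 0 |J2
bond 1 |J3
bond 2 |J2
bond 3 |J2
bond 4 |I1
bond 5 |J1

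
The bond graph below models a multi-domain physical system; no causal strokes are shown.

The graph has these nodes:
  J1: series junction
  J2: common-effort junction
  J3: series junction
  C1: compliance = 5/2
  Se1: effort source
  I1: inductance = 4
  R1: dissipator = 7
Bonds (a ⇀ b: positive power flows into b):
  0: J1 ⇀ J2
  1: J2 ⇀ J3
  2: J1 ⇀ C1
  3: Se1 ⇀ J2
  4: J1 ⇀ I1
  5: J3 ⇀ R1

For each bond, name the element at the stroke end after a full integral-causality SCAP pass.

#0 →J1
#1 →J3
#2 →J1
#3 →J2
#4 →I1
#5 →R1

#3 stroke at J2  (Se1: effort source, stroke at far end)
#0 stroke at J1  (J2 effort already set via bond 3)
#1 stroke at J3  (J2 effort already set via bond 3)
#5 stroke at R1  (J3 needs exactly one f-in)
#2 stroke at J1  (C1: C, integral causality)
#4 stroke at I1  (J1: last free bond brings flow in)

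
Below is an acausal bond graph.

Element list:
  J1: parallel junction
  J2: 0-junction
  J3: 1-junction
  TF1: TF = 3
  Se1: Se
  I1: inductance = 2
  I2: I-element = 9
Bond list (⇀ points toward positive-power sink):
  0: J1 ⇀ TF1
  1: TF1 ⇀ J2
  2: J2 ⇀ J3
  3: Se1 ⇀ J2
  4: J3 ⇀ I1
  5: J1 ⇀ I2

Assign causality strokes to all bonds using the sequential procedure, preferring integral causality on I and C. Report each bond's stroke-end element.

#0 stroke at J1
#1 stroke at TF1
#2 stroke at J3
#3 stroke at J2
#4 stroke at I1
#5 stroke at I2

bond 3 →J2  (Se1 fixes effort; stroke away)
bond 1 →TF1  (0-jn J2 has e-setter on 3)
bond 2 →J3  (J2 effort already set via bond 3)
bond 4 →I1  (only one flow-in slot at J3)
bond 0 →J1  (TF1: transformer flips bond 1)
bond 5 →I2  (J1 effort already set via bond 0)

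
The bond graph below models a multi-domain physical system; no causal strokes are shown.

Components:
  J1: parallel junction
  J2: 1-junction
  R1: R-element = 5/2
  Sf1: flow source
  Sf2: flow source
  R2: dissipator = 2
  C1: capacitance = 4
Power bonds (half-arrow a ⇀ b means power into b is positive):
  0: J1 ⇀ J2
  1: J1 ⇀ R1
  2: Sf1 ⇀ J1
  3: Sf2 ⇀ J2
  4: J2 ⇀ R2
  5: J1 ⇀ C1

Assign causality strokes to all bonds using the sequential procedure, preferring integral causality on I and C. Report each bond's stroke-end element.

b0 stroke→J2
b1 stroke→R1
b2 stroke→Sf1
b3 stroke→Sf2
b4 stroke→J2
b5 stroke→J1

bond 2 →Sf1  (Sf1: flow source, stroke at near end)
bond 3 →Sf2  (source Sf2 imposes f)
bond 0 →J2  (J2: bond 3 brought flow, rest push out)
bond 4 →J2  (J2: bond 3 brought flow, rest push out)
bond 5 →J1  (C1 integral (e out))
bond 1 →R1  (J1 effort already set via bond 5)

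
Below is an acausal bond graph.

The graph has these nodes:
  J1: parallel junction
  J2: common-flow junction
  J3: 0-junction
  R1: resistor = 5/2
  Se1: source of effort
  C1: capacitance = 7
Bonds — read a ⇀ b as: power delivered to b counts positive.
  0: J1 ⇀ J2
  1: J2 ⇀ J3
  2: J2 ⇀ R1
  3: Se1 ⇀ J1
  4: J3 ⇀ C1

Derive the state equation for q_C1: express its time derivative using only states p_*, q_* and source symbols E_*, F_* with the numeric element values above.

β3 →J1  (Se1: effort source, stroke at far end)
β0 →J2  (J1 effort already set via bond 3)
β4 →J3  (C1 integral (e out))
β1 →J2  (common-e at J3 fixed by 4)
β2 →R1  (J2 needs exactly one f-in)

dq_C1/dt = 2*E_Se1/5 - 2*q_C1/35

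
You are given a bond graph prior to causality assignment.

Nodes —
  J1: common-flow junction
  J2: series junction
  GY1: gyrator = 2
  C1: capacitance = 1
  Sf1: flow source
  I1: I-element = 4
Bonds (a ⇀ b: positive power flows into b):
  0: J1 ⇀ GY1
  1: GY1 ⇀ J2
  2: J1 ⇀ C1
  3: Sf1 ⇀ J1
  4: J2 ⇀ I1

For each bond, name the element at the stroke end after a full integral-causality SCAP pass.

#0 stroke→J1
#1 stroke→J2
#2 stroke→J1
#3 stroke→Sf1
#4 stroke→I1

β3 →Sf1  (Sf1: flow source, stroke at near end)
β0 →J1  (J1: bond 3 brought flow, rest push out)
β2 →J1  (common-f at J1 fixed by 3)
β1 →J2  (GY1: gyrator matches bond 0)
β4 →I1  (J2 needs exactly one f-in)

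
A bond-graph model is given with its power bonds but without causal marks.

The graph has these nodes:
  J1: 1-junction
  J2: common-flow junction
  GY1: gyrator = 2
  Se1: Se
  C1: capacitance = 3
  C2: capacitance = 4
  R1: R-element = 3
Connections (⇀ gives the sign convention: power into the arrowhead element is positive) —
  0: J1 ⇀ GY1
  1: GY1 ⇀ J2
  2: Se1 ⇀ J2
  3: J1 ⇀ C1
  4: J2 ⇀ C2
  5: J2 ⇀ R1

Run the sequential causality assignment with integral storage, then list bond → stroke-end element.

#2 stroke→J2  (Se1 fixes effort; stroke away)
#3 stroke→J1  (C1 outputs effort q/C1)
#0 stroke→GY1  (only one flow-in slot at J1)
#1 stroke→GY1  (GY GY1: same side as bond 0)
#4 stroke→J2  (1-jn J2 has f-setter on 1)
#5 stroke→J2  (common-f at J2 fixed by 1)

β0 |GY1
β1 |GY1
β2 |J2
β3 |J1
β4 |J2
β5 |J2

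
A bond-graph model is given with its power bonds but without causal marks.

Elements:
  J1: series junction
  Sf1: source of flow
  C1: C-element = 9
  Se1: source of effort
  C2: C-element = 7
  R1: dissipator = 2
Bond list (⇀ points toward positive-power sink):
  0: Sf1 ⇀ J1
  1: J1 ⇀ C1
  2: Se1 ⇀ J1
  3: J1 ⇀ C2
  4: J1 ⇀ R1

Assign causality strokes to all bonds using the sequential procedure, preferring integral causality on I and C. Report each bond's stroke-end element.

β0 stroke at Sf1
β1 stroke at J1
β2 stroke at J1
β3 stroke at J1
β4 stroke at J1

β0 |Sf1  (Sf1 fixes flow; stroke at Sf1)
β2 |J1  (Se1: effort source, stroke at far end)
β1 |J1  (common-f at J1 fixed by 0)
β3 |J1  (1-jn J1 has f-setter on 0)
β4 |J1  (common-f at J1 fixed by 0)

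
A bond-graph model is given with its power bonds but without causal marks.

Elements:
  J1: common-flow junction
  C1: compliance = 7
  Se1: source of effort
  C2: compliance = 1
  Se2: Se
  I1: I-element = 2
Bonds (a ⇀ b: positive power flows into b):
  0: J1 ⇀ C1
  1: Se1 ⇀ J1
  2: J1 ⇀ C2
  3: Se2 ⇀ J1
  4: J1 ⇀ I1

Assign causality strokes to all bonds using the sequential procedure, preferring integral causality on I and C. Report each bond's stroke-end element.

β0 |J1
β1 |J1
β2 |J1
β3 |J1
β4 |I1

bond 1 stroke at J1  (Se1 fixes effort; stroke away)
bond 3 stroke at J1  (Se2 fixes effort; stroke away)
bond 0 stroke at J1  (prefer integral on C1)
bond 2 stroke at J1  (C2: C, integral causality)
bond 4 stroke at I1  (only one flow-in slot at J1)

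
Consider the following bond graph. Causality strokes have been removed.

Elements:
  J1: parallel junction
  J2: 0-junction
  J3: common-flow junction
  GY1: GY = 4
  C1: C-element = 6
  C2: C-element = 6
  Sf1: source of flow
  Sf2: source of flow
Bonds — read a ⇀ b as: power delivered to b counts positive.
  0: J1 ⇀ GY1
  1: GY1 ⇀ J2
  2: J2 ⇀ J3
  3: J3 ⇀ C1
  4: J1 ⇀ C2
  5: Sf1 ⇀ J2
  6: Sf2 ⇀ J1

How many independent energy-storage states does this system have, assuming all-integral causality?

2  (C1, C2 all integral)

b5 stroke→Sf1  (source Sf1 imposes f)
b6 stroke→Sf2  (source Sf2 imposes f)
b3 stroke→J3  (prefer integral on C1)
b2 stroke→J2  (only one flow-in slot at J3)
b1 stroke→GY1  (common-e at J2 fixed by 2)
b0 stroke→GY1  (GY1: gyrator matches bond 1)
b4 stroke→J1  (only one effort-in slot at J1)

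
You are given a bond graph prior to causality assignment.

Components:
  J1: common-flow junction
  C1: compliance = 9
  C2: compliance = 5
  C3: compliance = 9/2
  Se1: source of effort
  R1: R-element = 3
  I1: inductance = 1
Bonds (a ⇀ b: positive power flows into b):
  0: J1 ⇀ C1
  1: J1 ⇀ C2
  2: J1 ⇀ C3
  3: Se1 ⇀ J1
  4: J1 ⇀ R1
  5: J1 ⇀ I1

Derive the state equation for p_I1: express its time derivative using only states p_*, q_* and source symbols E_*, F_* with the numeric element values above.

dp_I1/dt = E_Se1 - 3*p_I1 - q_C1/9 - q_C2/5 - 2*q_C3/9

b3 |J1  (Se1: effort source, stroke at far end)
b0 |J1  (C1: C, integral causality)
b1 |J1  (prefer integral on C2)
b2 |J1  (C3 integral (e out))
b5 |I1  (I1: I, integral causality)
b4 |J1  (J1 flow already set via bond 5)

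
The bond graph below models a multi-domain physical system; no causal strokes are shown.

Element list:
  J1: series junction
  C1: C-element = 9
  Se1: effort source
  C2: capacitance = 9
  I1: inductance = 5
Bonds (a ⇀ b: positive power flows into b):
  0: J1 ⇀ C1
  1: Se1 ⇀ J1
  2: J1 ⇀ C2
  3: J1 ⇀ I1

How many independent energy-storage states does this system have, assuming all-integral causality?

3  (C1, C2, I1 all integral)

β1 |J1  (source Se1 imposes e)
β0 |J1  (C1 integral (e out))
β2 |J1  (C2 integral (e out))
β3 |I1  (J1 needs exactly one f-in)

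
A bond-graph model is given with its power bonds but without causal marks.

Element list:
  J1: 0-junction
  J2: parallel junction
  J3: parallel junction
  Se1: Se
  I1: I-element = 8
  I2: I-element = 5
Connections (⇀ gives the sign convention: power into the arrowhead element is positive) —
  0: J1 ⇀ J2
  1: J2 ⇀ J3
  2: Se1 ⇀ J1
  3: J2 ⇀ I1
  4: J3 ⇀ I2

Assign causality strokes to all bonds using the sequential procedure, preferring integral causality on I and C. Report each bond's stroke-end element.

bond 0 stroke at J2
bond 1 stroke at J3
bond 2 stroke at J1
bond 3 stroke at I1
bond 4 stroke at I2

β2 →J1  (Se1: effort source, stroke at far end)
β0 →J2  (common-e at J1 fixed by 2)
β1 →J3  (J2: bond 0 brought effort, rest push out)
β3 →I1  (J2 effort already set via bond 0)
β4 →I2  (common-e at J3 fixed by 1)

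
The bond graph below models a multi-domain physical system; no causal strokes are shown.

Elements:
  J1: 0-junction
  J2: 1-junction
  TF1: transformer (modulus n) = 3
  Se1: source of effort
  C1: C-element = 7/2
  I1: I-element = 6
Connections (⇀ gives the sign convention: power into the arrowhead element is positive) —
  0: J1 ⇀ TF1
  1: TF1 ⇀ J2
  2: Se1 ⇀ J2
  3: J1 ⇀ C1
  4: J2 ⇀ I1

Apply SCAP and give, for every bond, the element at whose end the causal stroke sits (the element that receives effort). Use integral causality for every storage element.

β0 |TF1
β1 |J2
β2 |J2
β3 |J1
β4 |I1

β2 |J2  (Se1 fixes effort; stroke away)
β3 |J1  (C1: C, integral causality)
β0 |TF1  (0-jn J1 has e-setter on 3)
β1 |J2  (TF1: transformer flips bond 0)
β4 |I1  (J2 needs exactly one f-in)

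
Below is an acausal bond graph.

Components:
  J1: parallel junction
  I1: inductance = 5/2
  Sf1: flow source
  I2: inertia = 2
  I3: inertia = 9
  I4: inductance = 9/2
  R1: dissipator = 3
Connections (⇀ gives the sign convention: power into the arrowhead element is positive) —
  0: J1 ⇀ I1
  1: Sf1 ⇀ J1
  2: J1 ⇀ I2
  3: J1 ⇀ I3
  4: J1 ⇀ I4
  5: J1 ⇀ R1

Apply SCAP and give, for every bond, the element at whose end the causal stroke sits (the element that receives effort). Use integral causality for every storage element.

b1 |Sf1  (Sf1 (Sf) sets flow on bond)
b0 |I1  (I1 integral (f out))
b2 |I2  (I2 integral (f out))
b3 |I3  (I3: I, integral causality)
b4 |I4  (I4 integral (f out))
b5 |J1  (J1: last free bond brings effort in)

bond 0 stroke→I1
bond 1 stroke→Sf1
bond 2 stroke→I2
bond 3 stroke→I3
bond 4 stroke→I4
bond 5 stroke→J1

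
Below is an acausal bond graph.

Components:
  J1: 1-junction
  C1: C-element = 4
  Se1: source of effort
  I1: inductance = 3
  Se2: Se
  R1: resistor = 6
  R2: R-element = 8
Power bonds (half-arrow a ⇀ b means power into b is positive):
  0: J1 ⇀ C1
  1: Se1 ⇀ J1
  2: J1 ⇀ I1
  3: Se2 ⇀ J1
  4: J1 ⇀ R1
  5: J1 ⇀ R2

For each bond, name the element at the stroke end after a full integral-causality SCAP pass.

#1 stroke→J1  (source Se1 imposes e)
#3 stroke→J1  (Se2 (Se) sets effort on bond)
#0 stroke→J1  (C1 integral (e out))
#2 stroke→I1  (I1: I, integral causality)
#4 stroke→J1  (1-jn J1 has f-setter on 2)
#5 stroke→J1  (1-jn J1 has f-setter on 2)

β0 |J1
β1 |J1
β2 |I1
β3 |J1
β4 |J1
β5 |J1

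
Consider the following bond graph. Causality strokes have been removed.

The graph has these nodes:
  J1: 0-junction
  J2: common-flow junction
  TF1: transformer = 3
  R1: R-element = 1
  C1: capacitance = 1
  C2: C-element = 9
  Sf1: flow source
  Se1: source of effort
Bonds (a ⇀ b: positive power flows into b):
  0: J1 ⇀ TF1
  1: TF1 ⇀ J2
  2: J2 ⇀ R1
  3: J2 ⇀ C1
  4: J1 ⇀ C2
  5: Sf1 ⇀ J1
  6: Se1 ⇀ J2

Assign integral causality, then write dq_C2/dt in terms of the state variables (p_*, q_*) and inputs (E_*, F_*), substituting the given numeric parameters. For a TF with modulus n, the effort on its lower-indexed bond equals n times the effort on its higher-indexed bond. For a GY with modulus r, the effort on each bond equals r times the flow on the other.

bond 5 →Sf1  (Sf1 fixes flow; stroke at Sf1)
bond 6 →J2  (source Se1 imposes e)
bond 3 →J2  (prefer integral on C1)
bond 4 →J1  (C2 outputs effort q/C2)
bond 0 →TF1  (J1 effort already set via bond 4)
bond 1 →J2  (TF TF1: opposite of bond 0)
bond 2 →R1  (J2: last free bond brings flow in)

dq_C2/dt = -E_Se1/3 + F_Sf1 + q_C1/3 - q_C2/81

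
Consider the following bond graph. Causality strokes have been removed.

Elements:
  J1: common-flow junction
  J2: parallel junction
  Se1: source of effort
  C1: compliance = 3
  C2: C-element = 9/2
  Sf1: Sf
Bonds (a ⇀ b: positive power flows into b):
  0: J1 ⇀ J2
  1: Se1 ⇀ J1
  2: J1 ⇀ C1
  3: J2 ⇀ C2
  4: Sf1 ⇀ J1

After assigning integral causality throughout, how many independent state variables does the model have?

β1 stroke→J1  (source Se1 imposes e)
β4 stroke→Sf1  (source Sf1 imposes f)
β0 stroke→J1  (J1 flow already set via bond 4)
β2 stroke→J1  (common-f at J1 fixed by 4)
β3 stroke→J2  (J2 needs exactly one e-in)

2  (C1, C2 all integral)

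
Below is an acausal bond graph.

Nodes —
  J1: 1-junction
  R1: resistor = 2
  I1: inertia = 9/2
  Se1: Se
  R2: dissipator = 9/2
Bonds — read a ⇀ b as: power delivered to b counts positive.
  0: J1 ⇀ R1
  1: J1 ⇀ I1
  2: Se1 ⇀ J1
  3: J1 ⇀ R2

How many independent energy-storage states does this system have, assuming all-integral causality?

1  (I1 all integral)

β2 |J1  (source Se1 imposes e)
β1 |I1  (I1 outputs flow p/I1)
β0 |J1  (common-f at J1 fixed by 1)
β3 |J1  (J1 flow already set via bond 1)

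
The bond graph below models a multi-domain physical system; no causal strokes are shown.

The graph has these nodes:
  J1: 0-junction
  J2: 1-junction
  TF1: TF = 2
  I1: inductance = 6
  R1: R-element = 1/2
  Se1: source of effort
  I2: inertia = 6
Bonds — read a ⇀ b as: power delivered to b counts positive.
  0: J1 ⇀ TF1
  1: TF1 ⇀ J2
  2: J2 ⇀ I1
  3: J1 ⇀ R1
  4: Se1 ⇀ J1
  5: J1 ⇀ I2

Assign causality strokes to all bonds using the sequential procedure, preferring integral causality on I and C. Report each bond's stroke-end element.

#4 stroke→J1  (Se1: effort source, stroke at far end)
#0 stroke→TF1  (common-e at J1 fixed by 4)
#3 stroke→R1  (J1: bond 4 brought effort, rest push out)
#5 stroke→I2  (0-jn J1 has e-setter on 4)
#1 stroke→J2  (TF TF1: opposite of bond 0)
#2 stroke→I1  (only one flow-in slot at J2)

#0 |TF1
#1 |J2
#2 |I1
#3 |R1
#4 |J1
#5 |I2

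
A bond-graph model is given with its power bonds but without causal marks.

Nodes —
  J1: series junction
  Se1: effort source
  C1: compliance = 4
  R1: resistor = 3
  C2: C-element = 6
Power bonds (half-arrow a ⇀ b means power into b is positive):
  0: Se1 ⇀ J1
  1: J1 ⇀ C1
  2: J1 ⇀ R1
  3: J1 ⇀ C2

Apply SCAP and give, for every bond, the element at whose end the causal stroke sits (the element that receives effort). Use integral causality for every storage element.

b0 stroke at J1
b1 stroke at J1
b2 stroke at R1
b3 stroke at J1

b0 stroke at J1  (Se1: effort source, stroke at far end)
b1 stroke at J1  (C1 integral (e out))
b3 stroke at J1  (C2 outputs effort q/C2)
b2 stroke at R1  (closing 1-jn rule on J1)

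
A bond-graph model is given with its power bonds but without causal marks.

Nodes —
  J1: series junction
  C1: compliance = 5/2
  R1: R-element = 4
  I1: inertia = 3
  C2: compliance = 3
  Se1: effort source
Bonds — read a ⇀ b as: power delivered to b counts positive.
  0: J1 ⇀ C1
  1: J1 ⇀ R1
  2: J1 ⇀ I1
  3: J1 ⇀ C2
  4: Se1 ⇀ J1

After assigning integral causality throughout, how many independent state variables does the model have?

bond 4 →J1  (Se1 fixes effort; stroke away)
bond 0 →J1  (C1 integral (e out))
bond 2 →I1  (I1: I, integral causality)
bond 1 →J1  (common-f at J1 fixed by 2)
bond 3 →J1  (J1: bond 2 brought flow, rest push out)

3  (C1, C2, I1 all integral)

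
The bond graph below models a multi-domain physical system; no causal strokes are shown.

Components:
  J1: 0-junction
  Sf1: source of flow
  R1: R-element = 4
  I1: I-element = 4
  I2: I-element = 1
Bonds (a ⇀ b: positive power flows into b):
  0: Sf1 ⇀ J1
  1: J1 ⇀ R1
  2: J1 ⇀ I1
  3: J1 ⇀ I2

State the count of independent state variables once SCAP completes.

2  (I1, I2 all integral)

#0 |Sf1  (Sf1 (Sf) sets flow on bond)
#2 |I1  (I1 integral (f out))
#3 |I2  (I2 integral (f out))
#1 |J1  (J1: last free bond brings effort in)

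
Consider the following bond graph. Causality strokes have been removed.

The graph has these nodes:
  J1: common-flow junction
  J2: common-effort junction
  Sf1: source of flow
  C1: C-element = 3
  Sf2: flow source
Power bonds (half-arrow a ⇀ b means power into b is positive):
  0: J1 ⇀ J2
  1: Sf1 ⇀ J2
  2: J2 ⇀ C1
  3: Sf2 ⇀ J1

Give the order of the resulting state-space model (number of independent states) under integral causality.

1  (C1 all integral)

β1 stroke at Sf1  (source Sf1 imposes f)
β3 stroke at Sf2  (source Sf2 imposes f)
β0 stroke at J1  (common-f at J1 fixed by 3)
β2 stroke at J2  (J2: last free bond brings effort in)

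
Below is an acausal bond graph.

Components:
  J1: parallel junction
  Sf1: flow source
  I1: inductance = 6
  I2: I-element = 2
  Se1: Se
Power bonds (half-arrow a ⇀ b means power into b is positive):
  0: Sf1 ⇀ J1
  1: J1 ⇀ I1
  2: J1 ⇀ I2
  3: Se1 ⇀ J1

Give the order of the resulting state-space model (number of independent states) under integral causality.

2  (I1, I2 all integral)

β0 stroke→Sf1  (Sf1 (Sf) sets flow on bond)
β3 stroke→J1  (Se1 fixes effort; stroke away)
β1 stroke→I1  (common-e at J1 fixed by 3)
β2 stroke→I2  (common-e at J1 fixed by 3)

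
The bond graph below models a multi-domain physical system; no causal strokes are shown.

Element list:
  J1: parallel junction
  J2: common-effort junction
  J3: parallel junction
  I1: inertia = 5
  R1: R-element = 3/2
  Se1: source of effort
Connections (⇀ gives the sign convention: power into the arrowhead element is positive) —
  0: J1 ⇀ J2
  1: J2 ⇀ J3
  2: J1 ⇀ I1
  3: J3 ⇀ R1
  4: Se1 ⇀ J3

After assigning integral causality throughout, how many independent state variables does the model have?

1  (I1 all integral)

β4 |J3  (source Se1 imposes e)
β1 |J2  (J3: bond 4 brought effort, rest push out)
β3 |R1  (0-jn J3 has e-setter on 4)
β0 |J1  (J2 effort already set via bond 1)
β2 |I1  (common-e at J1 fixed by 0)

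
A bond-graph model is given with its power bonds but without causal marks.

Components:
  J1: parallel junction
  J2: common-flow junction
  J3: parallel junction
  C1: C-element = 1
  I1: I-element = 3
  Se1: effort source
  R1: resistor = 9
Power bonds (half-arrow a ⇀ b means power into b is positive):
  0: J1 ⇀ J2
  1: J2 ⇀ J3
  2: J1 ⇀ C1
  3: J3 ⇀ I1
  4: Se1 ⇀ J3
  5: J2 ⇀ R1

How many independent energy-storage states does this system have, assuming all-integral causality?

2  (C1, I1 all integral)

β4 |J3  (Se1 (Se) sets effort on bond)
β1 |J2  (J3: bond 4 brought effort, rest push out)
β3 |I1  (common-e at J3 fixed by 4)
β2 |J1  (prefer integral on C1)
β0 |J2  (common-e at J1 fixed by 2)
β5 |R1  (J2: last free bond brings flow in)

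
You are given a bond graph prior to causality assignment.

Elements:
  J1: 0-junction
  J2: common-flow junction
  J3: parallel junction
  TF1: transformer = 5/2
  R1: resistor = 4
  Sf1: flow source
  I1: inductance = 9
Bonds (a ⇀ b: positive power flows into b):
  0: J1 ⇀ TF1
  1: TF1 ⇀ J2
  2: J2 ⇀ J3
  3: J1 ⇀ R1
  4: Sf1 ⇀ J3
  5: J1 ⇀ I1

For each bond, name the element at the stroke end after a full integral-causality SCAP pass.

bond 4 |Sf1  (Sf1 (Sf) sets flow on bond)
bond 2 |J3  (only one effort-in slot at J3)
bond 1 |J2  (J2 flow already set via bond 2)
bond 0 |TF1  (TF1: transformer flips bond 1)
bond 5 |I1  (prefer integral on I1)
bond 3 |J1  (J1: last free bond brings effort in)

bond 0 →TF1
bond 1 →J2
bond 2 →J3
bond 3 →J1
bond 4 →Sf1
bond 5 →I1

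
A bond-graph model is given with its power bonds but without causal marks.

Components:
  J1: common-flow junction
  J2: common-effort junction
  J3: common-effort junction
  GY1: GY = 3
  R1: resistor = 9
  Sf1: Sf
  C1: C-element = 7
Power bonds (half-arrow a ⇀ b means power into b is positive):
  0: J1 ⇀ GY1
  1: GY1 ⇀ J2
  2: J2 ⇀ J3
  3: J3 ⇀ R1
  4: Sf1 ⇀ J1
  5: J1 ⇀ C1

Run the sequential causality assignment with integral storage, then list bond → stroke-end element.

b4 stroke at Sf1  (source Sf1 imposes f)
b0 stroke at J1  (J1 flow already set via bond 4)
b5 stroke at J1  (1-jn J1 has f-setter on 4)
b1 stroke at J2  (GY1 both-in/both-out from 0)
b2 stroke at J3  (J2 effort already set via bond 1)
b3 stroke at R1  (common-e at J3 fixed by 2)

β0 stroke at J1
β1 stroke at J2
β2 stroke at J3
β3 stroke at R1
β4 stroke at Sf1
β5 stroke at J1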